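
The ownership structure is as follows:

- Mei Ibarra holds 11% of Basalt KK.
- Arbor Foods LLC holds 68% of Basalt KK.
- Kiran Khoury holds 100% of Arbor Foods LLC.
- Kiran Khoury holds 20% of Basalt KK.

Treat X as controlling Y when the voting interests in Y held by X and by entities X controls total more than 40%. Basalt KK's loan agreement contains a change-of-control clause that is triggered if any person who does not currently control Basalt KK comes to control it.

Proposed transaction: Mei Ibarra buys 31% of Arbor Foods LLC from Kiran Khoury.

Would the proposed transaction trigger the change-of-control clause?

The purchase adds only to Mei's holdings (Kiran's stake shrinks), so Mei is the only person who could newly come to control Basalt.
Mei's largest direct stake is 11% in Basalt, which does not meet the threshold, so Mei controls no company.
In Basalt, Mei's side holds only 11%, not > 40%.
So before the transaction, Mei does not control Basalt.
After the purchase, Mei holds 31% of Arbor directly, and Kiran's stake falls to 69%.
Mei's side now holds 31% of Arbor, not > 40%, so Mei still does not control Arbor.
After the transaction, Mei's side holds 11% of Basalt, not > 40%, so Mei still does not control Basalt.
No new person acquires control, so the clause is not triggered.

No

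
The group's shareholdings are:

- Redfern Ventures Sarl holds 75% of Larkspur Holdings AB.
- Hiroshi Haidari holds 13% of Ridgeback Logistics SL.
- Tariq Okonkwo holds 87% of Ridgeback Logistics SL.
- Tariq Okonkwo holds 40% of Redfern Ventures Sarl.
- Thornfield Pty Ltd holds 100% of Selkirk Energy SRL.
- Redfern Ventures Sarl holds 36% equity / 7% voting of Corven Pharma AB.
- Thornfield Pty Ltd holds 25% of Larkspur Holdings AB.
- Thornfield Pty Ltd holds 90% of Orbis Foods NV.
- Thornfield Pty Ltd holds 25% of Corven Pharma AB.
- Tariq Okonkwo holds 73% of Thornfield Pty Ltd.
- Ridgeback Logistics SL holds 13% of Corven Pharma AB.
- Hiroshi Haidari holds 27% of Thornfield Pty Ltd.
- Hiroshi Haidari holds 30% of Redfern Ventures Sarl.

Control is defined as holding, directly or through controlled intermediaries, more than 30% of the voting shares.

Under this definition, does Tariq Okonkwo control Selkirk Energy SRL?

Yes

Tariq holds 73% of Thornfield, so Tariq controls Thornfield.
Thornfield holds 100% of Selkirk, so Tariq controls Selkirk.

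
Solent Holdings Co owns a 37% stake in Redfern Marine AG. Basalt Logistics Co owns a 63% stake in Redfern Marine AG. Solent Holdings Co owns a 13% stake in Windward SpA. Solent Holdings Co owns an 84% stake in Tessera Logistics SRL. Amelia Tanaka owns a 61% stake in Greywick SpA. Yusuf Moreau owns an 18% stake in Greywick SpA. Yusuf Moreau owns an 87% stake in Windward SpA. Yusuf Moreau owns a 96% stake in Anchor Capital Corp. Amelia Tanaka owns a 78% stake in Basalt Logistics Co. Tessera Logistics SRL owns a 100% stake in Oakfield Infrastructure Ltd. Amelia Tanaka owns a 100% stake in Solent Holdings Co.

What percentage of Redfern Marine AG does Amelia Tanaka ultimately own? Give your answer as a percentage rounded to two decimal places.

86.14%

Amelia reaches Redfern along 2 paths.
Via Solent: 100% × 37% = 37%.
Via Basalt: 78% × 63% = 49.14%.
Total: 37% + 49.14% = 86.14%.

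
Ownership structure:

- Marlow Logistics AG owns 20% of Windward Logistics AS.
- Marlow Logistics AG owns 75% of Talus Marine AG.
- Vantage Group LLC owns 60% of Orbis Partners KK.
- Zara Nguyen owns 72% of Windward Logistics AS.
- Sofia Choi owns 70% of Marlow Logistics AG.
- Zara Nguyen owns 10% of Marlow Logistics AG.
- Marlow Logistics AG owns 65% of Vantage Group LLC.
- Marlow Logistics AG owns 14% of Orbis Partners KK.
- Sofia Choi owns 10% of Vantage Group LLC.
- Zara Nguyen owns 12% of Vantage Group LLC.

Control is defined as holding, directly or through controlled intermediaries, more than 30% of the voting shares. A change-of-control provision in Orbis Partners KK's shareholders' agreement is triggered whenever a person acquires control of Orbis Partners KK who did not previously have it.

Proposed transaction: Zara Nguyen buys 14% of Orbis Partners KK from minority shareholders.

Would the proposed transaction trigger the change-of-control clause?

The purchase changes only Zara's holdings, so Zara is the only person who could newly come to control Orbis.
Zara holds 72% of Windward, so Zara controls Windward.
Neither Zara nor any entity Zara controls holds any voting interest in Orbis.
So before the transaction, Zara does not control Orbis.
After the purchase, Zara holds 14% of Orbis directly.
After the transaction, Zara's side holds 14% of Orbis, not > 30%, so Zara still does not control Orbis.
No new person acquires control, so the clause is not triggered.

No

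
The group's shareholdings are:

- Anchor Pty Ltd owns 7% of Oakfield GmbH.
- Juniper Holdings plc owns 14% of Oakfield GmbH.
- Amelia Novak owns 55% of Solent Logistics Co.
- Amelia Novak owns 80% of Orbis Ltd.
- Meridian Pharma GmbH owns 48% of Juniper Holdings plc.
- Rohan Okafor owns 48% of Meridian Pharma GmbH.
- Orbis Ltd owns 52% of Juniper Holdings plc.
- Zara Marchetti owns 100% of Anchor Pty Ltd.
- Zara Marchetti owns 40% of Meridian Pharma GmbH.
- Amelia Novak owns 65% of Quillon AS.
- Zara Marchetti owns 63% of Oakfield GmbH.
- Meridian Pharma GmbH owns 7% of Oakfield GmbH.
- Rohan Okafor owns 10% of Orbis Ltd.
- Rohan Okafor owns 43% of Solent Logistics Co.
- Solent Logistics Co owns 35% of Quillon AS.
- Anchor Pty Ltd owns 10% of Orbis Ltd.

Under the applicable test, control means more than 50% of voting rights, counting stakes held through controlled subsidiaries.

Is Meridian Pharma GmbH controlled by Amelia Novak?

Amelia holds 55% of Solent, so Amelia controls Solent.
Amelia holds 80% of Orbis, so Amelia controls Orbis.
Amelia and Solent together hold 65% + 35% = 100% of Quillon, so Amelia controls Quillon.
Orbis holds 52% of Juniper, so Amelia controls Juniper.
Neither Amelia nor any entity Amelia controls holds any voting interest in Meridian.
So Amelia does not control Meridian.

No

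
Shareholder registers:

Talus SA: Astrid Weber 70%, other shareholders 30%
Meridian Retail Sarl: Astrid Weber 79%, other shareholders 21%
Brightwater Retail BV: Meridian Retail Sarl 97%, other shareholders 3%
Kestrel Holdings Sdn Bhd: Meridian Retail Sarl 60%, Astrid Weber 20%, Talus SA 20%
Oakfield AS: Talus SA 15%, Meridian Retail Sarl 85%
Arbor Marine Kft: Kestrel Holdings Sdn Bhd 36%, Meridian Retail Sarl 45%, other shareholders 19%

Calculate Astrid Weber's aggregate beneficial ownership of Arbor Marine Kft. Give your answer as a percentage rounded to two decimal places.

Astrid reaches Arbor along 4 paths.
Via Meridian → Kestrel: 79% × 60% × 36% = 17.064%.
Via Kestrel: 20% × 36% = 7.2%.
Via Talus → Kestrel: 70% × 20% × 36% = 5.04%.
Via Meridian: 79% × 45% = 35.55%.
Total: 17.064% + 7.2% + 5.04% + 35.55% = 64.854%.
Rounded: 64.85%.

64.85%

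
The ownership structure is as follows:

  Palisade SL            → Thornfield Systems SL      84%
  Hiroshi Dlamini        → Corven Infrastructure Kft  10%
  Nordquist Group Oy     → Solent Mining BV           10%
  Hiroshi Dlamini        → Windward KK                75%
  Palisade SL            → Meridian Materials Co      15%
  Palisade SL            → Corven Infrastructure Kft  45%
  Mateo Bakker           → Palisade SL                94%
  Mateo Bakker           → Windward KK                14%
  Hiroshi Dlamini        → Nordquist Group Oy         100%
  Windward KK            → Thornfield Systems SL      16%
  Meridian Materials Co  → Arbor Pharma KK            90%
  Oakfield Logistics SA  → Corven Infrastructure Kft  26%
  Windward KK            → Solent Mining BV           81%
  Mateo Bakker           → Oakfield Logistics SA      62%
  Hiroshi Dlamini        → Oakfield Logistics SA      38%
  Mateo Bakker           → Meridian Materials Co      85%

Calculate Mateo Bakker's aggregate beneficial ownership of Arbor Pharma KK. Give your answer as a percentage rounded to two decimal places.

89.19%

Mateo reaches Arbor along 2 paths.
Via Meridian: 85% × 90% = 76.5%.
Via Palisade → Meridian: 94% × 15% × 90% = 12.69%.
Total: 76.5% + 12.69% = 89.19%.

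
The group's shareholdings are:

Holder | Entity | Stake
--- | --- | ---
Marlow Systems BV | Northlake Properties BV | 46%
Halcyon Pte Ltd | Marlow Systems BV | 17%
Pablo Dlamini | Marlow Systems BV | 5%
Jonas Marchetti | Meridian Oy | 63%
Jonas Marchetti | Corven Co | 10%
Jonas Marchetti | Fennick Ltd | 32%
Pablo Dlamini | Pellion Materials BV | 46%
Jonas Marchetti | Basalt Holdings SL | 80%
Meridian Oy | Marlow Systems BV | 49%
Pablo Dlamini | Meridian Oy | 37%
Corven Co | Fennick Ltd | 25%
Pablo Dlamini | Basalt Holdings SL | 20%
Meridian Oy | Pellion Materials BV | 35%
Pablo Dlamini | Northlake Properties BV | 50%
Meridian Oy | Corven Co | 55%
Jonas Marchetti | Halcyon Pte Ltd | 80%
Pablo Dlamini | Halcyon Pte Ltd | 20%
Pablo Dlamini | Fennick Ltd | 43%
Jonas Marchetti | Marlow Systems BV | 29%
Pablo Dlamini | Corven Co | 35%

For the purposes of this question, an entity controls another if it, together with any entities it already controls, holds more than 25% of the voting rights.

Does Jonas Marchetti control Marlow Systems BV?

Jonas holds 63% of Meridian, so Jonas controls Meridian.
Jonas holds 80% of Halcyon, so Jonas controls Halcyon.
Halcyon and Jonas and Meridian together hold 17% + 29% + 49% = 95% of Marlow, so Jonas controls Marlow.

Yes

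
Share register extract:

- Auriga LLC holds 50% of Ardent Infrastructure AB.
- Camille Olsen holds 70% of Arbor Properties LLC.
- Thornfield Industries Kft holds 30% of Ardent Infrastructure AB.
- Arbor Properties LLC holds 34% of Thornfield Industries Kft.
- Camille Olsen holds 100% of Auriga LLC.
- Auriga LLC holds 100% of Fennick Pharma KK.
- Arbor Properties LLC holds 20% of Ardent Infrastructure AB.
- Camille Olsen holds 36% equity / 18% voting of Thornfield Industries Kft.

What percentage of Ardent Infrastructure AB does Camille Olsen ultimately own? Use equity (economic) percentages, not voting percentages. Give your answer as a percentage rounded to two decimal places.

81.94%

Camille reaches Ardent along 4 paths.
Via Arbor: 70% × 20% = 14%.
Via Auriga: 100% × 50% = 50%.
Via Thornfield: 36% × 30% = 10.8%.
Via Arbor → Thornfield: 70% × 34% × 30% = 7.14%.
Total: 14% + 50% + 10.8% + 7.14% = 81.94%.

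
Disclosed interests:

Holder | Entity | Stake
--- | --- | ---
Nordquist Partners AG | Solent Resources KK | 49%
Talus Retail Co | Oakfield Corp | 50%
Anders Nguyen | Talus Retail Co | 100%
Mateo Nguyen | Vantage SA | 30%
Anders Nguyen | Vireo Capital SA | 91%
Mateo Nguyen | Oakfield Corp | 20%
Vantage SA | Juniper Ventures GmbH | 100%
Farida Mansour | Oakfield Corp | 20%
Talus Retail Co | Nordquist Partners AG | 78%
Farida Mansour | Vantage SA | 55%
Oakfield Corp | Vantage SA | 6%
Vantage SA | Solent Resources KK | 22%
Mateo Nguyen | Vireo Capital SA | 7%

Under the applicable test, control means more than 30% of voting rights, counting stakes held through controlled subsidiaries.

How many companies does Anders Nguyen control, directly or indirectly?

5

Anders holds 91% of Vireo, so Anders controls Vireo.
Anders holds 100% of Talus, so Anders controls Talus.
Talus holds 50% of Oakfield, so Anders controls Oakfield.
Talus holds 78% of Nordquist, so Anders controls Nordquist.
Nordquist holds 49% of Solent, so Anders controls Solent.
No other company's threshold is met.
Anders controls 5 companies.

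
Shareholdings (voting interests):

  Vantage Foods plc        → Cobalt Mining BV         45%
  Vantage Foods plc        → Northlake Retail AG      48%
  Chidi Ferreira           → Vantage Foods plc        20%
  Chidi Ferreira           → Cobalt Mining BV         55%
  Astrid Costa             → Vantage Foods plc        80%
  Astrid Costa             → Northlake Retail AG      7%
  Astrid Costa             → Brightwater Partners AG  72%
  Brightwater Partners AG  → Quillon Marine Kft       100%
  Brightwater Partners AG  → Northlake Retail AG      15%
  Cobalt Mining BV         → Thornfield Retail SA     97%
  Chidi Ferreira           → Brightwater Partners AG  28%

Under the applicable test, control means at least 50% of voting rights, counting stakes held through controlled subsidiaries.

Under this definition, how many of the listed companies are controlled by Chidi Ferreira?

2

Chidi holds 55% of Cobalt, so Chidi controls Cobalt.
Cobalt holds 97% of Thornfield, so Chidi controls Thornfield.
No other company's threshold is met.
Chidi controls 2 companies.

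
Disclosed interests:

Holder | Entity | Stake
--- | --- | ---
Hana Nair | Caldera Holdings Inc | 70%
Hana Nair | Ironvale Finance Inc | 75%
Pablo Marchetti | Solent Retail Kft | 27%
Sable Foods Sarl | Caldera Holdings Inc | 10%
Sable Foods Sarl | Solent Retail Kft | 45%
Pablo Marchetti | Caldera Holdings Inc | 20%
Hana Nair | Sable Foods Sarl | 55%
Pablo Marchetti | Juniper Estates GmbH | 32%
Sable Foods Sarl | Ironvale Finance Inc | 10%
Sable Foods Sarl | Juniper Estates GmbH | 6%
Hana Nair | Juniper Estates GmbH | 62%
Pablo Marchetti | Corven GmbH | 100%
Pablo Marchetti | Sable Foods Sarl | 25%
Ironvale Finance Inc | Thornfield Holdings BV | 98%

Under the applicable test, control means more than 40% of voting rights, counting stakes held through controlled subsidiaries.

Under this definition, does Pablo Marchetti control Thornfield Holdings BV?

No

Pablo holds 100% of Corven, so Pablo controls Corven.
Neither Pablo nor any entity Pablo controls holds any voting interest in Thornfield.
So Pablo does not control Thornfield.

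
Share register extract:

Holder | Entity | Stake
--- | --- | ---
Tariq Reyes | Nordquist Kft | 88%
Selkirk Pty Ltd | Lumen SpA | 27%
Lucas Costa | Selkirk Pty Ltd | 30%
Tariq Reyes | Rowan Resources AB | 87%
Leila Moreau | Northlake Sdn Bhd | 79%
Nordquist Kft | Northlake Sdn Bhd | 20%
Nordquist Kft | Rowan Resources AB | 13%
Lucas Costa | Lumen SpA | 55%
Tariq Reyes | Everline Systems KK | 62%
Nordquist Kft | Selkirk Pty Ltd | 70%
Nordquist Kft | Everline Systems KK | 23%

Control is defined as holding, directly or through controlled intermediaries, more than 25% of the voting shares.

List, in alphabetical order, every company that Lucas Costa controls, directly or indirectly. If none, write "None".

Lumen SpA, Selkirk Pty Ltd

Lucas holds 30% of Selkirk, so Lucas controls Selkirk.
Lucas and Selkirk together hold 55% + 27% = 82% of Lumen, so Lucas controls Lumen.
No other company's threshold is met.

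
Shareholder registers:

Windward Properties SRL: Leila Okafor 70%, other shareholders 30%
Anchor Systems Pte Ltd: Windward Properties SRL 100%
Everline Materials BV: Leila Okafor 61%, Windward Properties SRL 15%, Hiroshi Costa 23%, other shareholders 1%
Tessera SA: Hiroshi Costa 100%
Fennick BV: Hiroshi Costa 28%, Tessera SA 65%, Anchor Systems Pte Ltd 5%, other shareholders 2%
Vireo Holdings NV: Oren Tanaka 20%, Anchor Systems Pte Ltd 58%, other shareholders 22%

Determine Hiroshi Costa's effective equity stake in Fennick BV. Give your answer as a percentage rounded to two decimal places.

93.00%

Hiroshi reaches Fennick along 2 paths.
Direct stake: 28% = 28%.
Via Tessera: 100% × 65% = 65%.
Total: 28% + 65% = 93%.
Rounded: 93.00%.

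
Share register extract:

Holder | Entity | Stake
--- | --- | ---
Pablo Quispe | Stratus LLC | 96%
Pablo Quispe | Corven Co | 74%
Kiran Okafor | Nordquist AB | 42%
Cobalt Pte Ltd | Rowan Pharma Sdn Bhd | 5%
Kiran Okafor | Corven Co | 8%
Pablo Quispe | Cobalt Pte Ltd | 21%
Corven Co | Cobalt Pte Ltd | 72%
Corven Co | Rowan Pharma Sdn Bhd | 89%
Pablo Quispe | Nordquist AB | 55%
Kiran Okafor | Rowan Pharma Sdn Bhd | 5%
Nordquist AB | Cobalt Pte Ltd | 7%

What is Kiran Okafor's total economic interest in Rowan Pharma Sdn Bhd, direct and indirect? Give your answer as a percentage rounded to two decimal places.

Kiran reaches Rowan along 4 paths.
Via Corven: 8% × 89% = 7.12%.
Via Corven → Cobalt: 8% × 72% × 5% = 0.288%.
Via Nordquist → Cobalt: 42% × 7% × 5% = 0.147%.
Direct stake: 5% = 5%.
Total: 7.12% + 0.288% + 0.147% + 5% = 12.555%.
Rounded: 12.56%.

12.56%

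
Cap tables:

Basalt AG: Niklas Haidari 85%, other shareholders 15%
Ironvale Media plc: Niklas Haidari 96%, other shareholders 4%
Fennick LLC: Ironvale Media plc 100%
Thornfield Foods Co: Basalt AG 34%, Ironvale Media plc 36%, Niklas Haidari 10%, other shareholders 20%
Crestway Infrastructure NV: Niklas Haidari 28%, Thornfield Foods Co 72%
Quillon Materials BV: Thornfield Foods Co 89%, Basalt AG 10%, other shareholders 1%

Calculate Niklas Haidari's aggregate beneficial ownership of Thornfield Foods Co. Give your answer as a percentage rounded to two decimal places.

Niklas reaches Thornfield along 3 paths.
Via Basalt: 85% × 34% = 28.9%.
Via Ironvale: 96% × 36% = 34.56%.
Direct stake: 10% = 10%.
Total: 28.9% + 34.56% + 10% = 73.46%.

73.46%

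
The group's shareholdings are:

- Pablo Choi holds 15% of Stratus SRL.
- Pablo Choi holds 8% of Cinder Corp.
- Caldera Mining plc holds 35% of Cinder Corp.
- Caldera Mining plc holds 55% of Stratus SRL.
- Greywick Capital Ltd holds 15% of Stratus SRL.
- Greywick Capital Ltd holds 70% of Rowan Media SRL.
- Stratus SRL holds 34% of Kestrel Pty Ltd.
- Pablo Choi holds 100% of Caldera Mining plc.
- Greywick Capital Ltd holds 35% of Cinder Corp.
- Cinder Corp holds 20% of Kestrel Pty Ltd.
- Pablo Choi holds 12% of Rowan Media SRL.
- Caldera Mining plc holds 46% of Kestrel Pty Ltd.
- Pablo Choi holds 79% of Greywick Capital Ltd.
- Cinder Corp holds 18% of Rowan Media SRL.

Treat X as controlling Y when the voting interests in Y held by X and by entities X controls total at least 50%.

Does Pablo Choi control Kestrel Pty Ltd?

Pablo holds 79% of Greywick, so Pablo controls Greywick.
Pablo holds 100% of Caldera, so Pablo controls Caldera.
Pablo and Caldera and Greywick together hold 8% + 35% + 35% = 78% of Cinder, so Pablo controls Cinder.
Caldera and Greywick and Pablo together hold 55% + 15% + 15% = 85% of Stratus, so Pablo controls Stratus.
Caldera and Stratus and Cinder together hold 46% + 34% + 20% = 100% of Kestrel, so Pablo controls Kestrel.

Yes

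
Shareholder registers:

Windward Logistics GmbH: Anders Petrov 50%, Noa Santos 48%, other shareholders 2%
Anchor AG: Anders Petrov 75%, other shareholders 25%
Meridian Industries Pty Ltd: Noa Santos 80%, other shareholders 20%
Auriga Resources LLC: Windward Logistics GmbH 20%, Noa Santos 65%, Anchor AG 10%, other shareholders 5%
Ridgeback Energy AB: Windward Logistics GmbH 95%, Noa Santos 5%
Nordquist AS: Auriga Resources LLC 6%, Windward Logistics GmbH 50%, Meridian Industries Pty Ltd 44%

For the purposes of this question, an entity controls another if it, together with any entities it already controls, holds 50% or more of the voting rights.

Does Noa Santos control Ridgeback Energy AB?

Noa holds 80% of Meridian, so Noa controls Meridian.
Noa holds 65% of Auriga, so Noa controls Auriga.
Auriga and Meridian together hold 6% + 44% = 50% of Nordquist, so Noa controls Nordquist.
In Ridgeback, Noa's side holds only 5%, not ≥ 50%.
So Noa does not control Ridgeback.

No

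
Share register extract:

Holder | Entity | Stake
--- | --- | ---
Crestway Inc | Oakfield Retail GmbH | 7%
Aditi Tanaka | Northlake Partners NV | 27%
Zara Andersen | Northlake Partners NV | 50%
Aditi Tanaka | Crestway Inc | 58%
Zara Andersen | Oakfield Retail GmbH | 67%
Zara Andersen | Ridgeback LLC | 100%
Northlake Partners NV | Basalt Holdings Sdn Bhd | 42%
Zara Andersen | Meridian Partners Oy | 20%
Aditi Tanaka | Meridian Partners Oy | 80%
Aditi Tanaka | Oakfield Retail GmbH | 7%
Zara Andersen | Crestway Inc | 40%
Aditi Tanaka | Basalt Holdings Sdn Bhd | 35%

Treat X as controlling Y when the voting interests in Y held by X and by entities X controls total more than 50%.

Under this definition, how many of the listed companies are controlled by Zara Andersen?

Zara holds 67% of Oakfield, so Zara controls Oakfield.
Zara holds 100% of Ridgeback, so Zara controls Ridgeback.
No other company's threshold is met.
Zara controls 2 companies.

2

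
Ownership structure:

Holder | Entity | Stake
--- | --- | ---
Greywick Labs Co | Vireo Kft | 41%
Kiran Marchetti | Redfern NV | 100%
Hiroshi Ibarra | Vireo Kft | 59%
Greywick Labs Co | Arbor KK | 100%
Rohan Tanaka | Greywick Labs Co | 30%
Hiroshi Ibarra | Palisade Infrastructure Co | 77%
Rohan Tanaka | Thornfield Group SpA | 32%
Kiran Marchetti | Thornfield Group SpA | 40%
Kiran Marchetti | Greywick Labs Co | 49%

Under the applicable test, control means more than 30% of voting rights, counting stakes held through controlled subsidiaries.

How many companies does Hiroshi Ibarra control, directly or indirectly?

2

Hiroshi holds 77% of Palisade, so Hiroshi controls Palisade.
Hiroshi holds 59% of Vireo, so Hiroshi controls Vireo.
No other company's threshold is met.
Hiroshi controls 2 companies.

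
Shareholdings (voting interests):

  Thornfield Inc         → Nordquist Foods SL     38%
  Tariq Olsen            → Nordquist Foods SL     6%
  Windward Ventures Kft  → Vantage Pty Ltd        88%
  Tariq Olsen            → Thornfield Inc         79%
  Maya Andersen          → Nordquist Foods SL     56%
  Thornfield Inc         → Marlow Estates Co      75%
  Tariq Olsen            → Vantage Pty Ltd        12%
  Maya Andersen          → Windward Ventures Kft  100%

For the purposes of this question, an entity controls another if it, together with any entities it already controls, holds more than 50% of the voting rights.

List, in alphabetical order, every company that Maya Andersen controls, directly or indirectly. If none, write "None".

Nordquist Foods SL, Vantage Pty Ltd, Windward Ventures Kft

Maya holds 100% of Windward, so Maya controls Windward.
Windward holds 88% of Vantage, so Maya controls Vantage.
Maya holds 56% of Nordquist, so Maya controls Nordquist.
No other company's threshold is met.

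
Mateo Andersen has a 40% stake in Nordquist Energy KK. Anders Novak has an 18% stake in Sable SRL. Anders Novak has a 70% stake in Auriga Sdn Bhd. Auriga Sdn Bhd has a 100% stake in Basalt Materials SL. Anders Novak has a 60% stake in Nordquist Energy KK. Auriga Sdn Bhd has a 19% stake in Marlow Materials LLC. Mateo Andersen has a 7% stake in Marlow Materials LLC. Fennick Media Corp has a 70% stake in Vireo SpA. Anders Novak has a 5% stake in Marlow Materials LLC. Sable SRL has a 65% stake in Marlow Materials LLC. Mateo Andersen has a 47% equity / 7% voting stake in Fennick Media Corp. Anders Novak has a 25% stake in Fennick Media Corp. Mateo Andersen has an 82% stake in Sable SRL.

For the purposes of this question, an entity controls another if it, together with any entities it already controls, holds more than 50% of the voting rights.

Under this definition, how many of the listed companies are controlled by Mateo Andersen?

2

Mateo holds 82% of Sable, so Mateo controls Sable.
Mateo and Sable together hold 7% + 65% = 72% of Marlow, so Mateo controls Marlow.
No other company's threshold is met.
Mateo controls 2 companies.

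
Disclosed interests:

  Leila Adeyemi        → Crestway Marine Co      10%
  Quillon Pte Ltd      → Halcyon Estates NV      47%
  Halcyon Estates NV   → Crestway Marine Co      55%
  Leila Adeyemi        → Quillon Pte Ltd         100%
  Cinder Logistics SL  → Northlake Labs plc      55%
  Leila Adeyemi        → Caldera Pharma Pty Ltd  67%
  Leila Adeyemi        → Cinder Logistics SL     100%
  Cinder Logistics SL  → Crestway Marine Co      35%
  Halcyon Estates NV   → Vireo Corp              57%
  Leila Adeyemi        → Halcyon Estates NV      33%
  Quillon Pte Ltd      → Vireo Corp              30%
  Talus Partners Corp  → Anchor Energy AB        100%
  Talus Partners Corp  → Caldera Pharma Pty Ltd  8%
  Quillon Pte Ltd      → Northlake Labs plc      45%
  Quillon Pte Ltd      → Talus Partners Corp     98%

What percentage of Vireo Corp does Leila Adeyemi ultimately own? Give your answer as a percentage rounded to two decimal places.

75.60%

Leila reaches Vireo along 3 paths.
Via Halcyon: 33% × 57% = 18.81%.
Via Quillon → Halcyon: 100% × 47% × 57% = 26.79%.
Via Quillon: 100% × 30% = 30%.
Total: 18.81% + 26.79% + 30% = 75.6%.
Rounded: 75.60%.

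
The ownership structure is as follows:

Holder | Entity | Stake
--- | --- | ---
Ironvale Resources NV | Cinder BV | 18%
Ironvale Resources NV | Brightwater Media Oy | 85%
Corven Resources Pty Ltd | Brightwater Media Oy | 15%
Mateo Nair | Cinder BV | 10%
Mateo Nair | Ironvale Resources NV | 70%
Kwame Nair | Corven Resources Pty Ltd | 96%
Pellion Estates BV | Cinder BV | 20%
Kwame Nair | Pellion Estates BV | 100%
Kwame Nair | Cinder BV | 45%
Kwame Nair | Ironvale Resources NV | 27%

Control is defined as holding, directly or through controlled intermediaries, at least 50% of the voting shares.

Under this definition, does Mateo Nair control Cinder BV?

Mateo holds 70% of Ironvale, so Mateo controls Ironvale.
Ironvale holds 85% of Brightwater, so Mateo controls Brightwater.
In Cinder, Mateo's side holds only 10% + 18% = 28%, not ≥ 50%.
So Mateo does not control Cinder.

No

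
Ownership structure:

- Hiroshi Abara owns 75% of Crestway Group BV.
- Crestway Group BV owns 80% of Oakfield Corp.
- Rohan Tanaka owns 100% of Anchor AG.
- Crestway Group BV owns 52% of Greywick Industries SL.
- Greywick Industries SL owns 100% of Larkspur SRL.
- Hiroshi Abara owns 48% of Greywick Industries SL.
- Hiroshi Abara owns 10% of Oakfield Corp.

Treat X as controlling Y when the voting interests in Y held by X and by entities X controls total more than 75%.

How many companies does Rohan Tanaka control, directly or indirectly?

Rohan holds 100% of Anchor, so Rohan controls Anchor.
No other company's threshold is met.
Rohan controls 1 company.

1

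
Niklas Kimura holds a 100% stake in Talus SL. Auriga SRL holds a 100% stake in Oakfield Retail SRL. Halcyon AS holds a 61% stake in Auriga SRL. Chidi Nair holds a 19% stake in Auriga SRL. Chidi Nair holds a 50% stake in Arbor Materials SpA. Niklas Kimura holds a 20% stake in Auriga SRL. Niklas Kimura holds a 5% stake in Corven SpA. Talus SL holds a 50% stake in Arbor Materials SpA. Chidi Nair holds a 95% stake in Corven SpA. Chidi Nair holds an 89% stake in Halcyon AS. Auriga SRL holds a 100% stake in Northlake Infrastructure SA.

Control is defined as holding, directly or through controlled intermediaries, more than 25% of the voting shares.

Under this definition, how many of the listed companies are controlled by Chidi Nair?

6

Chidi holds 89% of Halcyon, so Chidi controls Halcyon.
Halcyon and Chidi together hold 61% + 19% = 80% of Auriga, so Chidi controls Auriga.
Chidi holds 95% of Corven, so Chidi controls Corven.
Auriga holds 100% of Oakfield, so Chidi controls Oakfield.
Chidi holds 50% of Arbor, so Chidi controls Arbor.
Auriga holds 100% of Northlake, so Chidi controls Northlake.
No other company's threshold is met.
Chidi controls 6 companies.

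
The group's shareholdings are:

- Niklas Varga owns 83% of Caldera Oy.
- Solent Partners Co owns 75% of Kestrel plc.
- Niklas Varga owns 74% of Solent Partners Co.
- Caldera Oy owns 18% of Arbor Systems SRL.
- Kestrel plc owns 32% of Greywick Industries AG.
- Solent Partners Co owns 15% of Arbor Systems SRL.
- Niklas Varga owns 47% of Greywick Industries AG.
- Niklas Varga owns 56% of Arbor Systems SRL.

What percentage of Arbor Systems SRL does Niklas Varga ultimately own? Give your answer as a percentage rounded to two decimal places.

Niklas reaches Arbor along 3 paths.
Direct stake: 56% = 56%.
Via Caldera: 83% × 18% = 14.94%.
Via Solent: 74% × 15% = 11.1%.
Total: 56% + 14.94% + 11.1% = 82.04%.

82.04%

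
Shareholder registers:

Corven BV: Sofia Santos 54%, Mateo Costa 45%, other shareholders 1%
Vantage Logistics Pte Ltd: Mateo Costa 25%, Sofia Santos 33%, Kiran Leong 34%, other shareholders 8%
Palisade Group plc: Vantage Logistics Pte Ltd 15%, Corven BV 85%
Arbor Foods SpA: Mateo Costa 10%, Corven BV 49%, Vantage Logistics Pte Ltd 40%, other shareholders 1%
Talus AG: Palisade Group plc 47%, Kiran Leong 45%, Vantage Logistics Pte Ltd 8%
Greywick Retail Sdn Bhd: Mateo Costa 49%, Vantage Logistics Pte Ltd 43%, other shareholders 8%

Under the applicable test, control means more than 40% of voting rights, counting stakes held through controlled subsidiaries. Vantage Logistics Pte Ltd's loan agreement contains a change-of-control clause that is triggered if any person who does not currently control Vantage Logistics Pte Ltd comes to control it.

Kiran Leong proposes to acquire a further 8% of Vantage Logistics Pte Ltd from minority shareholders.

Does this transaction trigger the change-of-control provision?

The purchase changes only Kiran's holdings, so Kiran is the only person who could newly come to control Vantage.
Kiran holds 45% of Talus, so Kiran controls Talus.
In Vantage, Kiran's side holds only 34%, not > 40%.
So before the transaction, Kiran does not control Vantage.
After the purchase, Kiran's direct stake in Vantage rises to 34% + 8% = 42%.
Kiran holds 42% of Vantage, so Kiran controls Vantage.
Kiran did not control Vantage before and does after, so the clause is triggered.

Yes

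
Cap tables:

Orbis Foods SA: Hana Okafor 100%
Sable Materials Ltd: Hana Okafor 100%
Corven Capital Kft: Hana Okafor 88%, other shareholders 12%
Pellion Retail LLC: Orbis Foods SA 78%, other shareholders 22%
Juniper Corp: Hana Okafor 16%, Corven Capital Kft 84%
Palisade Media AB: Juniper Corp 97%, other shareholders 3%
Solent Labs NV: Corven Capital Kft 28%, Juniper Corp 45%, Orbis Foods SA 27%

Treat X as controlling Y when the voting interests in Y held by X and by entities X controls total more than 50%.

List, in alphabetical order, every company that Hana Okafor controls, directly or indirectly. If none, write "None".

Hana holds 100% of Orbis, so Hana controls Orbis.
Hana holds 100% of Sable, so Hana controls Sable.
Hana holds 88% of Corven, so Hana controls Corven.
Orbis holds 78% of Pellion, so Hana controls Pellion.
Hana and Corven together hold 16% + 84% = 100% of Juniper, so Hana controls Juniper.
Juniper holds 97% of Palisade, so Hana controls Palisade.
Corven and Juniper and Orbis together hold 28% + 45% + 27% = 100% of Solent, so Hana controls Solent.

Corven Capital Kft, Juniper Corp, Orbis Foods SA, Palisade Media AB, Pellion Retail LLC, Sable Materials Ltd, Solent Labs NV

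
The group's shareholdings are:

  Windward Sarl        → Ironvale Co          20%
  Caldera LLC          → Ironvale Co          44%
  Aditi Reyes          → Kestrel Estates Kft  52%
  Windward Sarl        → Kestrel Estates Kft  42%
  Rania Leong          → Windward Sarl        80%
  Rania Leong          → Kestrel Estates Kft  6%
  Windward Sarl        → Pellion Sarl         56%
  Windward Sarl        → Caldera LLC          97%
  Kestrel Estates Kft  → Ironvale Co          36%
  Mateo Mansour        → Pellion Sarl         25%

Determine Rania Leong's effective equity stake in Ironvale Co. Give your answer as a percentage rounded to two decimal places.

Rania reaches Ironvale along 4 paths.
Via Windward: 80% × 20% = 16%.
Via Windward → Caldera: 80% × 97% × 44% = 34.144%.
Via Kestrel: 6% × 36% = 2.16%.
Via Windward → Kestrel: 80% × 42% × 36% = 12.096%.
Total: 16% + 34.144% + 2.16% + 12.096% = 64.4%.
Rounded: 64.40%.

64.40%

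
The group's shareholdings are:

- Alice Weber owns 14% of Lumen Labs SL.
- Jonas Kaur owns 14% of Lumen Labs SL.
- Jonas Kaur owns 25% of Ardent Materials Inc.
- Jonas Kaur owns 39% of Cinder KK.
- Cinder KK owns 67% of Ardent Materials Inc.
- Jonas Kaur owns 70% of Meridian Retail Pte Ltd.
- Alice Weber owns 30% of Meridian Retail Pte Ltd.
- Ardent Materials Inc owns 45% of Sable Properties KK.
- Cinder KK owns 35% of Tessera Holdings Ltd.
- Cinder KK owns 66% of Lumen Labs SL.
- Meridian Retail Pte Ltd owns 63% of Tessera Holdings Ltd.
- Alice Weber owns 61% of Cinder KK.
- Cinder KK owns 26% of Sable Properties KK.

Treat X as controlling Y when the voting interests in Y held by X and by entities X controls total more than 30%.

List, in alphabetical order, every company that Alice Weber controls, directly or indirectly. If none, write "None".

Ardent Materials Inc, Cinder KK, Lumen Labs SL, Sable Properties KK, Tessera Holdings Ltd

Alice holds 61% of Cinder, so Alice controls Cinder.
Cinder holds 67% of Ardent, so Alice controls Ardent.
Cinder holds 35% of Tessera, so Alice controls Tessera.
Cinder and Alice together hold 66% + 14% = 80% of Lumen, so Alice controls Lumen.
Ardent and Cinder together hold 45% + 26% = 71% of Sable, so Alice controls Sable.
No other company's threshold is met.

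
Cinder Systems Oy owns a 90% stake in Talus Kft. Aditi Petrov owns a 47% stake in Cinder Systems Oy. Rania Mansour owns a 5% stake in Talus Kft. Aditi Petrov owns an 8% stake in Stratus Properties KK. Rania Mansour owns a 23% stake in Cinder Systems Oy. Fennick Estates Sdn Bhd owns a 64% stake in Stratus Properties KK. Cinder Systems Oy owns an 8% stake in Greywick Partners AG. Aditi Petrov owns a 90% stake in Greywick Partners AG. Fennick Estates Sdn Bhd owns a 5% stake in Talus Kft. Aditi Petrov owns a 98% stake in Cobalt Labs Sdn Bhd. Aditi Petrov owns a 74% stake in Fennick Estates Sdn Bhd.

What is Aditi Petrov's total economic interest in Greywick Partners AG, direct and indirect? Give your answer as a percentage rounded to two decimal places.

93.76%

Aditi reaches Greywick along 2 paths.
Via Cinder: 47% × 8% = 3.76%.
Direct stake: 90% = 90%.
Total: 3.76% + 90% = 93.76%.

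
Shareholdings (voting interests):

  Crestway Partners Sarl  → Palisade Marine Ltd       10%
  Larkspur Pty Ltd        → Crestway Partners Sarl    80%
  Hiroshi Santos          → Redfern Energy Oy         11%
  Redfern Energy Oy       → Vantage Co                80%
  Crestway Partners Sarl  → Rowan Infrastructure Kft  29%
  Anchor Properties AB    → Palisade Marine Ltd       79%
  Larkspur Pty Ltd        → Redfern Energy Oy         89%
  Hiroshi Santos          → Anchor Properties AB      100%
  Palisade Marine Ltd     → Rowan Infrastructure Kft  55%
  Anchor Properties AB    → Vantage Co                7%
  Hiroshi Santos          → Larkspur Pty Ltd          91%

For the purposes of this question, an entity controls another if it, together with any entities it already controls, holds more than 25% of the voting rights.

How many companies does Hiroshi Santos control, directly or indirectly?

Hiroshi holds 100% of Anchor, so Hiroshi controls Anchor.
Hiroshi holds 91% of Larkspur, so Hiroshi controls Larkspur.
Larkspur holds 80% of Crestway, so Hiroshi controls Crestway.
Larkspur and Hiroshi together hold 89% + 11% = 100% of Redfern, so Hiroshi controls Redfern.
Crestway and Anchor together hold 10% + 79% = 89% of Palisade, so Hiroshi controls Palisade.
Anchor and Redfern together hold 7% + 80% = 87% of Vantage, so Hiroshi controls Vantage.
Crestway and Palisade together hold 29% + 55% = 84% of Rowan, so Hiroshi controls Rowan.
Hiroshi controls 7 companies.

7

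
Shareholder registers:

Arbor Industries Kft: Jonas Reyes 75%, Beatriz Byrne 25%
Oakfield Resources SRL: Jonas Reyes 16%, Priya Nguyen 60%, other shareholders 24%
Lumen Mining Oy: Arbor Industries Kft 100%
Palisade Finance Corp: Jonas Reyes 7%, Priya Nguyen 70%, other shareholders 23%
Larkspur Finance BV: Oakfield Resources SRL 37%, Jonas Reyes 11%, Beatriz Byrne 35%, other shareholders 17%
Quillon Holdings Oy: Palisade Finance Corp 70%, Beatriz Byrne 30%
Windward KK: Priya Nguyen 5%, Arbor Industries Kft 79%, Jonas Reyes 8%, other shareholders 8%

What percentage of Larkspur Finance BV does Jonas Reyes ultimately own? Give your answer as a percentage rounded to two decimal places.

Jonas reaches Larkspur along 2 paths.
Via Oakfield: 16% × 37% = 5.92%.
Direct stake: 11% = 11%.
Total: 5.92% + 11% = 16.92%.

16.92%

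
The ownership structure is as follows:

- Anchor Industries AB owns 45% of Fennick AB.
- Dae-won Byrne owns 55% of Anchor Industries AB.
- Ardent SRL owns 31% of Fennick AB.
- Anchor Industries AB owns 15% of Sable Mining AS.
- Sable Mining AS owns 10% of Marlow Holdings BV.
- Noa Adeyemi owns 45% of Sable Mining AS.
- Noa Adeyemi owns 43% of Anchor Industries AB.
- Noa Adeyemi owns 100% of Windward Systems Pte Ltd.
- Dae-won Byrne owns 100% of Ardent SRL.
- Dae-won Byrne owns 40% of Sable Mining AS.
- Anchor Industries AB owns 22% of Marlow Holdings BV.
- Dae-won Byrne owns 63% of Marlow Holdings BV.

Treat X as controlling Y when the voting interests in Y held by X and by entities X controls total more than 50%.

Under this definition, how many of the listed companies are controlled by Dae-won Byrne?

5

Dae-won holds 55% of Anchor, so Dae-won controls Anchor.
Dae-won holds 100% of Ardent, so Dae-won controls Ardent.
Anchor and Dae-won together hold 15% + 40% = 55% of Sable, so Dae-won controls Sable.
Anchor and Sable and Dae-won together hold 22% + 10% + 63% = 95% of Marlow, so Dae-won controls Marlow.
Anchor and Ardent together hold 45% + 31% = 76% of Fennick, so Dae-won controls Fennick.
No other company's threshold is met.
Dae-won controls 5 companies.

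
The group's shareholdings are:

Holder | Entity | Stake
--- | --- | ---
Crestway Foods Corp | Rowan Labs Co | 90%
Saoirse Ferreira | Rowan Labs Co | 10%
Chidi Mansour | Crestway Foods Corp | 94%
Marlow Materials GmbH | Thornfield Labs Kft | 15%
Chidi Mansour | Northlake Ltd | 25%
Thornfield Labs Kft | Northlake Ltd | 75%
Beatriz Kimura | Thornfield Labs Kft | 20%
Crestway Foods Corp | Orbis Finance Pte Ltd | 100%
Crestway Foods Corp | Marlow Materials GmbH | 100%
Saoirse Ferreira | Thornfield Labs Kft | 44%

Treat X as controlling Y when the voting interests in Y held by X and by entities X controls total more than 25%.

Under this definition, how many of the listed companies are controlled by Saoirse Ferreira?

2

Saoirse holds 44% of Thornfield, so Saoirse controls Thornfield.
Thornfield holds 75% of Northlake, so Saoirse controls Northlake.
No other company's threshold is met.
Saoirse controls 2 companies.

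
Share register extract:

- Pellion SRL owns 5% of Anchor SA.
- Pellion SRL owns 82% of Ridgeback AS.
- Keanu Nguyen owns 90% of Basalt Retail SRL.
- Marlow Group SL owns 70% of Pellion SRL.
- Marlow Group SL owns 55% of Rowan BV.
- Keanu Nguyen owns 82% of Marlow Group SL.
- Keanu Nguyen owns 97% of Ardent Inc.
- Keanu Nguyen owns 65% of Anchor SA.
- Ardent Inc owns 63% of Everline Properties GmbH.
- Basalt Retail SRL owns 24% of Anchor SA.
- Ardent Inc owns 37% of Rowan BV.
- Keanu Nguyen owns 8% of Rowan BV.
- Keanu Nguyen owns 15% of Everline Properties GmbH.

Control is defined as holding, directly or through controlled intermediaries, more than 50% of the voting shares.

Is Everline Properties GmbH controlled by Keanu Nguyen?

Keanu holds 97% of Ardent, so Keanu controls Ardent.
Keanu and Ardent together hold 15% + 63% = 78% of Everline, so Keanu controls Everline.

Yes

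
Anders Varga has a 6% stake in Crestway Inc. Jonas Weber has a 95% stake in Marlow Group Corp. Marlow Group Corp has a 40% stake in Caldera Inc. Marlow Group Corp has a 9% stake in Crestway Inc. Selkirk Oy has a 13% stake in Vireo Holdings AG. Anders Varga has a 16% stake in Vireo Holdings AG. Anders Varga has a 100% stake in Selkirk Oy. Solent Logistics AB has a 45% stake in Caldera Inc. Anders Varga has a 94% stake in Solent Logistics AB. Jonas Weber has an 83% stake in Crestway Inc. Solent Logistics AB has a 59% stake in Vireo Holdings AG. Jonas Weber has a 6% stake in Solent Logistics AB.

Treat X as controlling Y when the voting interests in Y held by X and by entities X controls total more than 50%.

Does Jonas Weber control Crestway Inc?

Yes

Jonas holds 95% of Marlow, so Jonas controls Marlow.
Jonas and Marlow together hold 83% + 9% = 92% of Crestway, so Jonas controls Crestway.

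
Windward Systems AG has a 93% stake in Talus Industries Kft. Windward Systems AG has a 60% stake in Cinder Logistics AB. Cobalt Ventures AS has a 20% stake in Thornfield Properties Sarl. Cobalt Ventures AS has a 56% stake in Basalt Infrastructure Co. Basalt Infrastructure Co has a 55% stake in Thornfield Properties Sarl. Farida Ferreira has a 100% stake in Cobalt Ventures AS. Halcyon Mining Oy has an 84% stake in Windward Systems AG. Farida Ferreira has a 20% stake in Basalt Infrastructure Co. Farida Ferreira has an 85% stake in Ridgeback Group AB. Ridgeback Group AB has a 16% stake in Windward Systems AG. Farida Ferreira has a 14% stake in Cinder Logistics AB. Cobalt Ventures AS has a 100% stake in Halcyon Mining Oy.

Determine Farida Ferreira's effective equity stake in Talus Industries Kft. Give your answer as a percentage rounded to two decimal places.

Farida reaches Talus along 2 paths.
Via Cobalt → Halcyon → Windward: 100% × 100% × 84% × 93% = 78.12%.
Via Ridgeback → Windward: 85% × 16% × 93% = 12.648%.
Total: 78.12% + 12.648% = 90.768%.
Rounded: 90.77%.

90.77%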